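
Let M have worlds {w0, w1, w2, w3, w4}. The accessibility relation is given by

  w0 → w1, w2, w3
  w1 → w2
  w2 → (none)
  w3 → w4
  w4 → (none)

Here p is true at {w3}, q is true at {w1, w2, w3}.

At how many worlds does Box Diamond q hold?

w0: successors {w1, w2, w3}; Diamond q there: w1:T, w2:F, w3:F. ✗
w1: successors {w2}; Diamond q there: w2:F. ✗
w2: no successors, so Box Diamond q holds vacuously. ✓
w3: successors {w4}; Diamond q there: w4:F. ✗
w4: no successors, so Box Diamond q holds vacuously. ✓
Satisfying worlds: {w2, w4}.

2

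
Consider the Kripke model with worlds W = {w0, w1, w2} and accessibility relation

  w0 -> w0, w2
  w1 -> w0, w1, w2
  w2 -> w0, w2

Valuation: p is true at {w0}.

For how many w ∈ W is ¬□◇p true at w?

w0: □◇p is T. ✗
w1: □◇p is T. ✗
w2: □◇p is T. ✗
Satisfying worlds: ∅.

0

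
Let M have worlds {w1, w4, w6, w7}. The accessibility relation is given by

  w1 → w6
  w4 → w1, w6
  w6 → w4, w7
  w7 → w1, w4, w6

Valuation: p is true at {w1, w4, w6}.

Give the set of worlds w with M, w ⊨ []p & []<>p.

{w1, w4, w7}

w1: []p is T, []<>p is T. ✓
w4: []p is T, []<>p is T. ✓
w6: []p is F, []<>p is T. ✗
w7: []p is T, []<>p is T. ✓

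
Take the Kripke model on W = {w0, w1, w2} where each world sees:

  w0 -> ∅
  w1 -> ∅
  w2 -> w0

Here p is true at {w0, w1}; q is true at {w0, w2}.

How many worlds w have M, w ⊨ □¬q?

2

w0: no successors, so □¬q holds vacuously. ✓
w1: no successors, so □¬q holds vacuously. ✓
w2: successors {w0}; ¬q there: w0:F. ✗
Satisfying worlds: {w0, w1}.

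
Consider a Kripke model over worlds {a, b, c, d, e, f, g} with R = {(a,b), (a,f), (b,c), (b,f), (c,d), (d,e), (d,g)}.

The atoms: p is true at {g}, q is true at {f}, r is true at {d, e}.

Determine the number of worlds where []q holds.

3

a: successors {b, f}; q there: b:F, f:T. ✗
b: successors {c, f}; q there: c:F, f:T. ✗
c: successors {d}; q there: d:F. ✗
d: successors {e, g}; q there: e:F, g:F. ✗
e: no successors, so []q holds vacuously. ✓
f: no successors, so []q holds vacuously. ✓
g: no successors, so []q holds vacuously. ✓
Satisfying worlds: {e, f, g}.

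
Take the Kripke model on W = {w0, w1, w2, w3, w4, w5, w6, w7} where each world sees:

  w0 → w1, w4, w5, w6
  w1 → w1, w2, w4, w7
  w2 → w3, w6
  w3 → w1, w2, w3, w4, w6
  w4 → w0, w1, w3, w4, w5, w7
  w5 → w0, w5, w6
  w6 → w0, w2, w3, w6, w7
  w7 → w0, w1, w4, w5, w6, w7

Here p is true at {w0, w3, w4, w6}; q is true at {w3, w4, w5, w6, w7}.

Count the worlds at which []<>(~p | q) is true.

8

w0: successors {w1, w4, w5, w6}; <>(~p | q) there: w1:T, w4:T, w5:T, w6:T. ✓
w1: successors {w1, w2, w4, w7}; <>(~p | q) there: w1:T, w2:T, w4:T, w7:T. ✓
w2: successors {w3, w6}; <>(~p | q) there: w3:T, w6:T. ✓
w3: successors {w1, w2, w3, w4, w6}; <>(~p | q) there: w1:T, w2:T, w3:T, w4:T, w6:T. ✓
w4: successors {w0, w1, w3, w4, w5, w7}; <>(~p | q) there: w0:T, w1:T, w3:T, w4:T, w5:T, w7:T. ✓
w5: successors {w0, w5, w6}; <>(~p | q) there: w0:T, w5:T, w6:T. ✓
w6: successors {w0, w2, w3, w6, w7}; <>(~p | q) there: w0:T, w2:T, w3:T, w6:T, w7:T. ✓
w7: successors {w0, w1, w4, w5, w6, w7}; <>(~p | q) there: w0:T, w1:T, w4:T, w5:T, w6:T, w7:T. ✓
Satisfying worlds: {w0, w1, w2, w3, w4, w5, w6, w7}.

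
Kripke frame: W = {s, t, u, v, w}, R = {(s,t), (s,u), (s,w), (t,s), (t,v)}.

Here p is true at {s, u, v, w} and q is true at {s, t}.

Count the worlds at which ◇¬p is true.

1

s: successors {t, u, w}; ¬p there: t:T, u:F, w:F. ✓
t: successors {s, v}; ¬p there: s:F, v:F. ✗
u: no successors, so ◇¬p fails. ✗
v: no successors, so ◇¬p fails. ✗
w: no successors, so ◇¬p fails. ✗
Satisfying worlds: {s}.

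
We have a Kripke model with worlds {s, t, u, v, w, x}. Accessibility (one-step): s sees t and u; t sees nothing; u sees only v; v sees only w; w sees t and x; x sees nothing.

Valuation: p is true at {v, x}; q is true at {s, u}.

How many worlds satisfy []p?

s: successors {t, u}; p there: t:F, u:F. ✗
t: no successors, so []p holds vacuously. ✓
u: successors {v}; p there: v:T. ✓
v: successors {w}; p there: w:F. ✗
w: successors {t, x}; p there: t:F, x:T. ✗
x: no successors, so []p holds vacuously. ✓
Satisfying worlds: {t, u, x}.

3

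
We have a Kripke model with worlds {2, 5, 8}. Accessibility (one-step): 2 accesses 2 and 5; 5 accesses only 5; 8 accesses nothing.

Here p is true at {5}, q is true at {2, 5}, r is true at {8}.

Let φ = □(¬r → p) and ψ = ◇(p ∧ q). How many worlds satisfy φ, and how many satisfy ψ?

2 and 2

For □(¬r → p):
2: successors {2, 5}; ¬r → p there: 2:F, 5:T. ✗
5: successors {5}; ¬r → p there: 5:T. ✓
8: no successors, so □(¬r → p) holds vacuously. ✓
— 2 worlds.
For ◇(p ∧ q):
2: successors {2, 5}; p ∧ q there: 2:F, 5:T. ✓
5: successors {5}; p ∧ q there: 5:T. ✓
8: no successors, so ◇(p ∧ q) fails. ✗
— 2 worlds.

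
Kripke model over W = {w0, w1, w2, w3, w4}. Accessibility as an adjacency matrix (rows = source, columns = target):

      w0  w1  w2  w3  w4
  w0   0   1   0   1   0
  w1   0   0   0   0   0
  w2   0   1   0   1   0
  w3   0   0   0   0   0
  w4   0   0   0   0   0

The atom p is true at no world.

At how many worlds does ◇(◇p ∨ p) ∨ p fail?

w0: ◇(◇p ∨ p) is F, p is F. ✗
w1: ◇(◇p ∨ p) is F, p is F. ✗
w2: ◇(◇p ∨ p) is F, p is F. ✗
w3: ◇(◇p ∨ p) is F, p is F. ✗
w4: ◇(◇p ∨ p) is F, p is F. ✗
Satisfying worlds: ∅.
So ◇(◇p ∨ p) ∨ p fails at the other 5 worlds.

5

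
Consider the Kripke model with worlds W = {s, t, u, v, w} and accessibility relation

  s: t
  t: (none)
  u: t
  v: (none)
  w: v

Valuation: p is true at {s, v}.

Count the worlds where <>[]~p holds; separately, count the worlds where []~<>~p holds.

For <>[]~p:
s: successors {t}; []~p there: t:T. ✓
t: no successors, so <>[]~p fails. ✗
u: successors {t}; []~p there: t:T. ✓
v: no successors, so <>[]~p fails. ✗
w: successors {v}; []~p there: v:T. ✓
— 3 worlds.
For []~<>~p:
s: successors {t}; ~<>~p there: t:T. ✓
t: no successors, so []~<>~p holds vacuously. ✓
u: successors {t}; ~<>~p there: t:T. ✓
v: no successors, so []~<>~p holds vacuously. ✓
w: successors {v}; ~<>~p there: v:T. ✓
— 5 worlds.

3 and 5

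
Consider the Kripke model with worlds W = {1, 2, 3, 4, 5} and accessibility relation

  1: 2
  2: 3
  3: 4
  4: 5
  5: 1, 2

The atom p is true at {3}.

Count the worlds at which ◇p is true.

1: successors {2}; p there: 2:F. ✗
2: successors {3}; p there: 3:T. ✓
3: successors {4}; p there: 4:F. ✗
4: successors {5}; p there: 5:F. ✗
5: successors {1, 2}; p there: 1:F, 2:F. ✗
Satisfying worlds: {2}.

1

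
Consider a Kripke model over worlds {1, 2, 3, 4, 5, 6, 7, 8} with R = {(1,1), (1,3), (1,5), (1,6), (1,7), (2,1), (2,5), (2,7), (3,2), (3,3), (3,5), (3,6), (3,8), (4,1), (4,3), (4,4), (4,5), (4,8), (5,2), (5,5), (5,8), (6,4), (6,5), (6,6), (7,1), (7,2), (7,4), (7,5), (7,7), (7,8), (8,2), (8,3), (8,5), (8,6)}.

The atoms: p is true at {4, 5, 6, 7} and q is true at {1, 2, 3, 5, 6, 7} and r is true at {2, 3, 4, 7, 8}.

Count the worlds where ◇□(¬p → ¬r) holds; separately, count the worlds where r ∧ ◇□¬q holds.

6 and 0

For ◇□(¬p → ¬r):
1: successors {1, 3, 5, 6, 7}; □(¬p → ¬r) there: 1:F, 3:F, 5:F, 6:T, 7:F. ✓
2: successors {1, 5, 7}; □(¬p → ¬r) there: 1:F, 5:F, 7:F. ✗
3: successors {2, 3, 5, 6, 8}; □(¬p → ¬r) there: 2:T, 3:F, 5:F, 6:T, 8:F. ✓
4: successors {1, 3, 4, 5, 8}; □(¬p → ¬r) there: 1:F, 3:F, 4:F, 5:F, 8:F. ✗
5: successors {2, 5, 8}; □(¬p → ¬r) there: 2:T, 5:F, 8:F. ✓
6: successors {4, 5, 6}; □(¬p → ¬r) there: 4:F, 5:F, 6:T. ✓
7: successors {1, 2, 4, 5, 7, 8}; □(¬p → ¬r) there: 1:F, 2:T, 4:F, 5:F, 7:F, 8:F. ✓
8: successors {2, 3, 5, 6}; □(¬p → ¬r) there: 2:T, 3:F, 5:F, 6:T. ✓
— 6 worlds.
For r ∧ ◇□¬q:
1: r is F, ◇□¬q is F. ✗
2: r is T, ◇□¬q is F. ✗
3: r is T, ◇□¬q is F. ✗
4: r is T, ◇□¬q is F. ✗
5: r is F, ◇□¬q is F. ✗
6: r is F, ◇□¬q is F. ✗
7: r is T, ◇□¬q is F. ✗
8: r is T, ◇□¬q is F. ✗
— 0 worlds.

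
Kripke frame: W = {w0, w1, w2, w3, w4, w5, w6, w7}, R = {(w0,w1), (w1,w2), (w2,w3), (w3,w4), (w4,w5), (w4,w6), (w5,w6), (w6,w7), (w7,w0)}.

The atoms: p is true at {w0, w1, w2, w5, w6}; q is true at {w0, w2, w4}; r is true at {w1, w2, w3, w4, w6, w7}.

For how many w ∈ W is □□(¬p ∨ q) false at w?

3

w0: successors {w1}; □(¬p ∨ q) there: w1:T. ✓
w1: successors {w2}; □(¬p ∨ q) there: w2:T. ✓
w2: successors {w3}; □(¬p ∨ q) there: w3:T. ✓
w3: successors {w4}; □(¬p ∨ q) there: w4:F. ✗
w4: successors {w5, w6}; □(¬p ∨ q) there: w5:F, w6:T. ✗
w5: successors {w6}; □(¬p ∨ q) there: w6:T. ✓
w6: successors {w7}; □(¬p ∨ q) there: w7:T. ✓
w7: successors {w0}; □(¬p ∨ q) there: w0:F. ✗
Satisfying worlds: {w0, w1, w2, w5, w6}.
So □□(¬p ∨ q) fails at the other 3 worlds.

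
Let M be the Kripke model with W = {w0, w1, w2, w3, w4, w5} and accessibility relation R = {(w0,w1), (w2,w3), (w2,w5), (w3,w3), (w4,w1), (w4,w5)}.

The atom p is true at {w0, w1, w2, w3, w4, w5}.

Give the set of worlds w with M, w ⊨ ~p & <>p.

w0: ~p is F, <>p is T. ✗
w1: ~p is F, <>p is F. ✗
w2: ~p is F, <>p is T. ✗
w3: ~p is F, <>p is T. ✗
w4: ~p is F, <>p is T. ✗
w5: ~p is F, <>p is F. ✗

∅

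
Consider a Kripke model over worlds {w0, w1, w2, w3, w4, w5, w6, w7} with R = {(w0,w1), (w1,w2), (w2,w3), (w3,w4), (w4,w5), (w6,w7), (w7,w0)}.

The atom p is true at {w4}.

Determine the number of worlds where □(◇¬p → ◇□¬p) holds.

7

w0: successors {w1}; ◇¬p → ◇□¬p there: w1:T. ✓
w1: successors {w2}; ◇¬p → ◇□¬p there: w2:F. ✗
w2: successors {w3}; ◇¬p → ◇□¬p there: w3:T. ✓
w3: successors {w4}; ◇¬p → ◇□¬p there: w4:T. ✓
w4: successors {w5}; ◇¬p → ◇□¬p there: w5:T. ✓
w5: no successors, so □(◇¬p → ◇□¬p) holds vacuously. ✓
w6: successors {w7}; ◇¬p → ◇□¬p there: w7:T. ✓
w7: successors {w0}; ◇¬p → ◇□¬p there: w0:T. ✓
Satisfying worlds: {w0, w2, w3, w4, w5, w6, w7}.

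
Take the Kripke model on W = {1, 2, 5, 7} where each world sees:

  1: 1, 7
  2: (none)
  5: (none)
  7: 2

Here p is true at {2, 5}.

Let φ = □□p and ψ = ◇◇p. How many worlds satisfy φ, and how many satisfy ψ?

For □□p:
1: successors {1, 7}; □p there: 1:F, 7:T. ✗
2: no successors, so □□p holds vacuously. ✓
5: no successors, so □□p holds vacuously. ✓
7: successors {2}; □p there: 2:T. ✓
— 3 worlds.
For ◇◇p:
1: successors {1, 7}; ◇p there: 1:F, 7:T. ✓
2: no successors, so ◇◇p fails. ✗
5: no successors, so ◇◇p fails. ✗
7: successors {2}; ◇p there: 2:F. ✗
— 1 world.

3 and 1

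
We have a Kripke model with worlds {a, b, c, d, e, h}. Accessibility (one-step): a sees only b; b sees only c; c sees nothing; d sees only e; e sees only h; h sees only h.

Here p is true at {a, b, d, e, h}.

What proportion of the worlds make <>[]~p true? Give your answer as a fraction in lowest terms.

a: successors {b}; []~p there: b:T. ✓
b: successors {c}; []~p there: c:T. ✓
c: no successors, so <>[]~p fails. ✗
d: successors {e}; []~p there: e:F. ✗
e: successors {h}; []~p there: h:F. ✗
h: successors {h}; []~p there: h:F. ✗
That's 2 of 6 worlds, so 2/6 = 1/3.

1/3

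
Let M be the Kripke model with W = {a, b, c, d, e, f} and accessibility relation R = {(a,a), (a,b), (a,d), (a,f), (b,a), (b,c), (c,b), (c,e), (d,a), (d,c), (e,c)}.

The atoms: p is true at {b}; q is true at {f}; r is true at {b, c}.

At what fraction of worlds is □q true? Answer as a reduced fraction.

a: successors {a, b, d, f}; q there: a:F, b:F, d:F, f:T. ✗
b: successors {a, c}; q there: a:F, c:F. ✗
c: successors {b, e}; q there: b:F, e:F. ✗
d: successors {a, c}; q there: a:F, c:F. ✗
e: successors {c}; q there: c:F. ✗
f: no successors, so □q holds vacuously. ✓
That's 1 of 6 worlds, so 1/6.

1/6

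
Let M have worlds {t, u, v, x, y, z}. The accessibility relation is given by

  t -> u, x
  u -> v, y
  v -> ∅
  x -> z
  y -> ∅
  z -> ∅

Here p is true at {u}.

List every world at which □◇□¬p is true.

{t, v, y, z}

t: successors {u, x}; ◇□¬p there: u:T, x:T. ✓
u: successors {v, y}; ◇□¬p there: v:F, y:F. ✗
v: no successors, so □◇□¬p holds vacuously. ✓
x: successors {z}; ◇□¬p there: z:F. ✗
y: no successors, so □◇□¬p holds vacuously. ✓
z: no successors, so □◇□¬p holds vacuously. ✓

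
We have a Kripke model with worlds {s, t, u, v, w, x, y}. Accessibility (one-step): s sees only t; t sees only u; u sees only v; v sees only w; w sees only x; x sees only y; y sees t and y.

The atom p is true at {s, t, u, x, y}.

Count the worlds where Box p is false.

2

s: successors {t}; p there: t:T. ✓
t: successors {u}; p there: u:T. ✓
u: successors {v}; p there: v:F. ✗
v: successors {w}; p there: w:F. ✗
w: successors {x}; p there: x:T. ✓
x: successors {y}; p there: y:T. ✓
y: successors {t, y}; p there: t:T, y:T. ✓
Satisfying worlds: {s, t, w, x, y}.
So Box p fails at the other 2 worlds.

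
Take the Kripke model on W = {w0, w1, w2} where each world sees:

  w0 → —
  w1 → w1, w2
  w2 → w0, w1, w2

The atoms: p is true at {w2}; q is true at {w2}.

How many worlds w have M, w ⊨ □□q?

w0: no successors, so □□q holds vacuously. ✓
w1: successors {w1, w2}; □q there: w1:F, w2:F. ✗
w2: successors {w0, w1, w2}; □q there: w0:T, w1:F, w2:F. ✗
Satisfying worlds: {w0}.

1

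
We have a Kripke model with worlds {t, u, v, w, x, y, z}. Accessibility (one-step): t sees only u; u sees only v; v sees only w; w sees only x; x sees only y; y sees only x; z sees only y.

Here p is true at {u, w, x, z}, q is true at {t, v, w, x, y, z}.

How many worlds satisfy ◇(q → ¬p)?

4

t: successors {u}; q → ¬p there: u:T. ✓
u: successors {v}; q → ¬p there: v:T. ✓
v: successors {w}; q → ¬p there: w:F. ✗
w: successors {x}; q → ¬p there: x:F. ✗
x: successors {y}; q → ¬p there: y:T. ✓
y: successors {x}; q → ¬p there: x:F. ✗
z: successors {y}; q → ¬p there: y:T. ✓
Satisfying worlds: {t, u, x, z}.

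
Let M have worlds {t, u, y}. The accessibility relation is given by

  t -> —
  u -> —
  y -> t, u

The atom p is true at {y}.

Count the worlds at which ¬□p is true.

1

t: □p is T. ✗
u: □p is T. ✗
y: □p is F. ✓
Satisfying worlds: {y}.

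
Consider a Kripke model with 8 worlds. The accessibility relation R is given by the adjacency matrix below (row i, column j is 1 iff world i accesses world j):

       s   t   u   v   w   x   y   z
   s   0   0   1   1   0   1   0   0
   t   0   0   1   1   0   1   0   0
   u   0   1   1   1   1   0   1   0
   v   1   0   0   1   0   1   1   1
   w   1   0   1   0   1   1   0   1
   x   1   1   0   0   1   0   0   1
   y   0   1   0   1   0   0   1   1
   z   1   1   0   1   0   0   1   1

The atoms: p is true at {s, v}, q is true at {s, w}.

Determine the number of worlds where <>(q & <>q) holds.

3

s: successors {u, v, x}; q & <>q there: u:F, v:F, x:F. ✗
t: successors {u, v, x}; q & <>q there: u:F, v:F, x:F. ✗
u: successors {t, u, v, w, y}; q & <>q there: t:F, u:F, v:F, w:T, y:F. ✓
v: successors {s, v, x, y, z}; q & <>q there: s:F, v:F, x:F, y:F, z:F. ✗
w: successors {s, u, w, x, z}; q & <>q there: s:F, u:F, w:T, x:F, z:F. ✓
x: successors {s, t, w, z}; q & <>q there: s:F, t:F, w:T, z:F. ✓
y: successors {t, v, y, z}; q & <>q there: t:F, v:F, y:F, z:F. ✗
z: successors {s, t, v, y, z}; q & <>q there: s:F, t:F, v:F, y:F, z:F. ✗
Satisfying worlds: {u, w, x}.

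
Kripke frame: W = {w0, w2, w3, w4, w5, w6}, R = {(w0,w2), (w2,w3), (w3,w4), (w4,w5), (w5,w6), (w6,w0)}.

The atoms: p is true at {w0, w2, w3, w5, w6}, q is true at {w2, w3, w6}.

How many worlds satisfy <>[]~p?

w0: successors {w2}; []~p there: w2:F. ✗
w2: successors {w3}; []~p there: w3:T. ✓
w3: successors {w4}; []~p there: w4:F. ✗
w4: successors {w5}; []~p there: w5:F. ✗
w5: successors {w6}; []~p there: w6:F. ✗
w6: successors {w0}; []~p there: w0:F. ✗
Satisfying worlds: {w2}.

1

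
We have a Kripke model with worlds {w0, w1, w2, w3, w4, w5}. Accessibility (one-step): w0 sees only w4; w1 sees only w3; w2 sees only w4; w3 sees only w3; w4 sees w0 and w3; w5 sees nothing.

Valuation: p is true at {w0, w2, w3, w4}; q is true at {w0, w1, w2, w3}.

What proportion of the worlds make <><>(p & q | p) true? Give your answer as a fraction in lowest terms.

w0: successors {w4}; <>(p & q | p) there: w4:T. ✓
w1: successors {w3}; <>(p & q | p) there: w3:T. ✓
w2: successors {w4}; <>(p & q | p) there: w4:T. ✓
w3: successors {w3}; <>(p & q | p) there: w3:T. ✓
w4: successors {w0, w3}; <>(p & q | p) there: w0:T, w3:T. ✓
w5: no successors, so <><>(p & q | p) fails. ✗
That's 5 of 6 worlds, so 5/6.

5/6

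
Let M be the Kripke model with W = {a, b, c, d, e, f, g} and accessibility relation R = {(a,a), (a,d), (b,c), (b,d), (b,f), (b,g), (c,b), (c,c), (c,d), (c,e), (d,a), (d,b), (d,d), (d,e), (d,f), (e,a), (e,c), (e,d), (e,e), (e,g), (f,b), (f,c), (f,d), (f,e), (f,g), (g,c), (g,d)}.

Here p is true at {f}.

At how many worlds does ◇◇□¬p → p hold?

1

a: ◇◇□¬p is T, p is F. ✗
b: ◇◇□¬p is T, p is F. ✗
c: ◇◇□¬p is T, p is F. ✗
d: ◇◇□¬p is T, p is F. ✗
e: ◇◇□¬p is T, p is F. ✗
f: ◇◇□¬p is T, p is T. ✓
g: ◇◇□¬p is T, p is F. ✗
Satisfying worlds: {f}.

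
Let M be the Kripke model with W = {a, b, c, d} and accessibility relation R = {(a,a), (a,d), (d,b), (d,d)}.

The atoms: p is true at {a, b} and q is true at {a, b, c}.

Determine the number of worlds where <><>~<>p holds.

2

a: successors {a, d}; <>~<>p there: a:F, d:T. ✓
b: no successors, so <><>~<>p fails. ✗
c: no successors, so <><>~<>p fails. ✗
d: successors {b, d}; <>~<>p there: b:F, d:T. ✓
Satisfying worlds: {a, d}.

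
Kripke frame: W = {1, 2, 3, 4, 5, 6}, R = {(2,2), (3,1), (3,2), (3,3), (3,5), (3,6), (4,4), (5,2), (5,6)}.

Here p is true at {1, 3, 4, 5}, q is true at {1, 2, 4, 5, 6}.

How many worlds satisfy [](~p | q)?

1: no successors, so [](~p | q) holds vacuously. ✓
2: successors {2}; ~p | q there: 2:T. ✓
3: successors {1, 2, 3, 5, 6}; ~p | q there: 1:T, 2:T, 3:F, 5:T, 6:T. ✗
4: successors {4}; ~p | q there: 4:T. ✓
5: successors {2, 6}; ~p | q there: 2:T, 6:T. ✓
6: no successors, so [](~p | q) holds vacuously. ✓
Satisfying worlds: {1, 2, 4, 5, 6}.

5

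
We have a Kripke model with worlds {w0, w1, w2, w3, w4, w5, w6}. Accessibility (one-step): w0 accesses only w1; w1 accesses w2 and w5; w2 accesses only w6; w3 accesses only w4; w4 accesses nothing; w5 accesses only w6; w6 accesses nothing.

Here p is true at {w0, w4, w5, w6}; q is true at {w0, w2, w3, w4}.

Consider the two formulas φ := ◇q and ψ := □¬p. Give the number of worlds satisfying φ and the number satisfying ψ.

2 and 3

For ◇q:
w0: successors {w1}; q there: w1:F. ✗
w1: successors {w2, w5}; q there: w2:T, w5:F. ✓
w2: successors {w6}; q there: w6:F. ✗
w3: successors {w4}; q there: w4:T. ✓
w4: no successors, so ◇q fails. ✗
w5: successors {w6}; q there: w6:F. ✗
w6: no successors, so ◇q fails. ✗
— 2 worlds.
For □¬p:
w0: successors {w1}; ¬p there: w1:T. ✓
w1: successors {w2, w5}; ¬p there: w2:T, w5:F. ✗
w2: successors {w6}; ¬p there: w6:F. ✗
w3: successors {w4}; ¬p there: w4:F. ✗
w4: no successors, so □¬p holds vacuously. ✓
w5: successors {w6}; ¬p there: w6:F. ✗
w6: no successors, so □¬p holds vacuously. ✓
— 3 worlds.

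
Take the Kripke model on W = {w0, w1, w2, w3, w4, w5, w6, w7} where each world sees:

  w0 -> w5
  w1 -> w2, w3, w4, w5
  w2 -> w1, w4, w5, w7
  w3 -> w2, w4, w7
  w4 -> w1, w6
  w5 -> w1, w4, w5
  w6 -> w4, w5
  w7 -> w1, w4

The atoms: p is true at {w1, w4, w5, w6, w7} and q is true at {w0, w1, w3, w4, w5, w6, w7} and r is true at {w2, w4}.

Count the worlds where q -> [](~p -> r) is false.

1

w0: q is T, [](~p -> r) is T. ✓
w1: q is T, [](~p -> r) is F. ✗
w2: q is F, [](~p -> r) is T. ✓
w3: q is T, [](~p -> r) is T. ✓
w4: q is T, [](~p -> r) is T. ✓
w5: q is T, [](~p -> r) is T. ✓
w6: q is T, [](~p -> r) is T. ✓
w7: q is T, [](~p -> r) is T. ✓
Satisfying worlds: {w0, w2, w3, w4, w5, w6, w7}.
So q -> [](~p -> r) fails at the other 1 world.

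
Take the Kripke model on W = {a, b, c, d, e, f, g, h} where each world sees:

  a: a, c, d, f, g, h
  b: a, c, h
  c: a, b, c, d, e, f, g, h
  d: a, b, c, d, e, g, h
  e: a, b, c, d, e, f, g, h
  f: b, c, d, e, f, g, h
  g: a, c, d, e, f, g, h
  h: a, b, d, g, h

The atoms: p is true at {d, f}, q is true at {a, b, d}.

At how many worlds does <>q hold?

a: successors {a, c, d, f, g, h}; q there: a:T, c:F, d:T, f:F, g:F, h:F. ✓
b: successors {a, c, h}; q there: a:T, c:F, h:F. ✓
c: successors {a, b, c, d, e, f, g, h}; q there: a:T, b:T, c:F, d:T, e:F, f:F, g:F, h:F. ✓
d: successors {a, b, c, d, e, g, h}; q there: a:T, b:T, c:F, d:T, e:F, g:F, h:F. ✓
e: successors {a, b, c, d, e, f, g, h}; q there: a:T, b:T, c:F, d:T, e:F, f:F, g:F, h:F. ✓
f: successors {b, c, d, e, f, g, h}; q there: b:T, c:F, d:T, e:F, f:F, g:F, h:F. ✓
g: successors {a, c, d, e, f, g, h}; q there: a:T, c:F, d:T, e:F, f:F, g:F, h:F. ✓
h: successors {a, b, d, g, h}; q there: a:T, b:T, d:T, g:F, h:F. ✓
Satisfying worlds: {a, b, c, d, e, f, g, h}.

8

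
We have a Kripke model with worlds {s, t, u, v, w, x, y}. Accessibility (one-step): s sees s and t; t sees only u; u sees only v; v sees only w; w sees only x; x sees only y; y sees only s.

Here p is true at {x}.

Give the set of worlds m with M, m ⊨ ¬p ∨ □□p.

s: ¬p is T, □□p is F. ✓
t: ¬p is T, □□p is F. ✓
u: ¬p is T, □□p is F. ✓
v: ¬p is T, □□p is T. ✓
w: ¬p is T, □□p is F. ✓
x: ¬p is F, □□p is F. ✗
y: ¬p is T, □□p is F. ✓

{s, t, u, v, w, y}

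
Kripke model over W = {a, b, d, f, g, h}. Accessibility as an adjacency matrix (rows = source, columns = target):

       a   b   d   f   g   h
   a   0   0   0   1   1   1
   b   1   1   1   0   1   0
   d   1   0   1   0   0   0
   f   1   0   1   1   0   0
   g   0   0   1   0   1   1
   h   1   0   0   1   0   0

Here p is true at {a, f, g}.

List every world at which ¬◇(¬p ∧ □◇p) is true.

{h}

a: ◇(¬p ∧ □◇p) is T. ✗
b: ◇(¬p ∧ □◇p) is T. ✗
d: ◇(¬p ∧ □◇p) is T. ✗
f: ◇(¬p ∧ □◇p) is T. ✗
g: ◇(¬p ∧ □◇p) is T. ✗
h: ◇(¬p ∧ □◇p) is F. ✓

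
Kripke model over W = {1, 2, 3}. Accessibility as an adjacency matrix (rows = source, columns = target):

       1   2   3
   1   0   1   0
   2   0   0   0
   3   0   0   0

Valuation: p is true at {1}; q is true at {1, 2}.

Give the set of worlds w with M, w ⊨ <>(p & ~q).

1: successors {2}; p & ~q there: 2:F. ✗
2: no successors, so <>(p & ~q) fails. ✗
3: no successors, so <>(p & ~q) fails. ✗

∅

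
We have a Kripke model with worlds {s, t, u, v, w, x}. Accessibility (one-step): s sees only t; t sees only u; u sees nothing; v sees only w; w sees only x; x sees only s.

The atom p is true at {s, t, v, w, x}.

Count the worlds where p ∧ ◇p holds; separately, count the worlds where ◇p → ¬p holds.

4 and 2

For p ∧ ◇p:
s: p is T, ◇p is T. ✓
t: p is T, ◇p is F. ✗
u: p is F, ◇p is F. ✗
v: p is T, ◇p is T. ✓
w: p is T, ◇p is T. ✓
x: p is T, ◇p is T. ✓
— 4 worlds.
For ◇p → ¬p:
s: ◇p is T, ¬p is F. ✗
t: ◇p is F, ¬p is F. ✓
u: ◇p is F, ¬p is T. ✓
v: ◇p is T, ¬p is F. ✗
w: ◇p is T, ¬p is F. ✗
x: ◇p is T, ¬p is F. ✗
— 2 worlds.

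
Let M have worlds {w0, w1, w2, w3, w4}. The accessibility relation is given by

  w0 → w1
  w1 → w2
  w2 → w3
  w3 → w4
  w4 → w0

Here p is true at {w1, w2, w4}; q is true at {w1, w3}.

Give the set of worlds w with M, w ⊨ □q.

w0: successors {w1}; q there: w1:T. ✓
w1: successors {w2}; q there: w2:F. ✗
w2: successors {w3}; q there: w3:T. ✓
w3: successors {w4}; q there: w4:F. ✗
w4: successors {w0}; q there: w0:F. ✗

{w0, w2}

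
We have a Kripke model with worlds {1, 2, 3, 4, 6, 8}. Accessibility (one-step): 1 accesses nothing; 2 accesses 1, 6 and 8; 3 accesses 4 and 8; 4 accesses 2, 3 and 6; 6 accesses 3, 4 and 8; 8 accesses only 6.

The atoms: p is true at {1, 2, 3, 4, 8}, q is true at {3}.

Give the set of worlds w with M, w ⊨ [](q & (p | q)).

{1}

1: no successors, so [](q & (p | q)) holds vacuously. ✓
2: successors {1, 6, 8}; q & (p | q) there: 1:F, 6:F, 8:F. ✗
3: successors {4, 8}; q & (p | q) there: 4:F, 8:F. ✗
4: successors {2, 3, 6}; q & (p | q) there: 2:F, 3:T, 6:F. ✗
6: successors {3, 4, 8}; q & (p | q) there: 3:T, 4:F, 8:F. ✗
8: successors {6}; q & (p | q) there: 6:F. ✗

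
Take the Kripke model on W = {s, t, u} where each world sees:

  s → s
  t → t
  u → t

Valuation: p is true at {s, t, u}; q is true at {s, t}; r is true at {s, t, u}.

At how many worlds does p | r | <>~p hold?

3

s: p | r is T, <>~p is F. ✓
t: p | r is T, <>~p is F. ✓
u: p | r is T, <>~p is F. ✓
Satisfying worlds: {s, t, u}.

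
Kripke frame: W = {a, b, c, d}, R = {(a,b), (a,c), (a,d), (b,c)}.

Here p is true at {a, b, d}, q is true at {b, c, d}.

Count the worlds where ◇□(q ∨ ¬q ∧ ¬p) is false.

a: successors {b, c, d}; □(q ∨ ¬q ∧ ¬p) there: b:T, c:T, d:T. ✓
b: successors {c}; □(q ∨ ¬q ∧ ¬p) there: c:T. ✓
c: no successors, so ◇□(q ∨ ¬q ∧ ¬p) fails. ✗
d: no successors, so ◇□(q ∨ ¬q ∧ ¬p) fails. ✗
Satisfying worlds: {a, b}.
So ◇□(q ∨ ¬q ∧ ¬p) fails at the other 2 worlds.

2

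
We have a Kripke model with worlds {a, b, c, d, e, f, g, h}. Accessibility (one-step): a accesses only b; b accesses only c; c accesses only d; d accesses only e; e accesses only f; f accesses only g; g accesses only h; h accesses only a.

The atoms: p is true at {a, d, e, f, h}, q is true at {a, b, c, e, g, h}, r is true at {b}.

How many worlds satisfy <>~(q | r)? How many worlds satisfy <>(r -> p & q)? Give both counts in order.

For <>~(q | r):
a: successors {b}; ~(q | r) there: b:F. ✗
b: successors {c}; ~(q | r) there: c:F. ✗
c: successors {d}; ~(q | r) there: d:T. ✓
d: successors {e}; ~(q | r) there: e:F. ✗
e: successors {f}; ~(q | r) there: f:T. ✓
f: successors {g}; ~(q | r) there: g:F. ✗
g: successors {h}; ~(q | r) there: h:F. ✗
h: successors {a}; ~(q | r) there: a:F. ✗
— 2 worlds.
For <>(r -> p & q):
a: successors {b}; r -> p & q there: b:F. ✗
b: successors {c}; r -> p & q there: c:T. ✓
c: successors {d}; r -> p & q there: d:T. ✓
d: successors {e}; r -> p & q there: e:T. ✓
e: successors {f}; r -> p & q there: f:T. ✓
f: successors {g}; r -> p & q there: g:T. ✓
g: successors {h}; r -> p & q there: h:T. ✓
h: successors {a}; r -> p & q there: a:T. ✓
— 7 worlds.

2 and 7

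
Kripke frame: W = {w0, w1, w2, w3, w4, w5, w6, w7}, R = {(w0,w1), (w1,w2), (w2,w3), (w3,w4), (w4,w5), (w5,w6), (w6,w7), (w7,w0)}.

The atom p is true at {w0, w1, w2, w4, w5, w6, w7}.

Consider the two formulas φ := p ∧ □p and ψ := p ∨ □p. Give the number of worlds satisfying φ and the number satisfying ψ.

For p ∧ □p:
w0: p is T, □p is T. ✓
w1: p is T, □p is T. ✓
w2: p is T, □p is F. ✗
w3: p is F, □p is T. ✗
w4: p is T, □p is T. ✓
w5: p is T, □p is T. ✓
w6: p is T, □p is T. ✓
w7: p is T, □p is T. ✓
— 6 worlds.
For p ∨ □p:
w0: p is T, □p is T. ✓
w1: p is T, □p is T. ✓
w2: p is T, □p is F. ✓
w3: p is F, □p is T. ✓
w4: p is T, □p is T. ✓
w5: p is T, □p is T. ✓
w6: p is T, □p is T. ✓
w7: p is T, □p is T. ✓
— 8 worlds.

6 and 8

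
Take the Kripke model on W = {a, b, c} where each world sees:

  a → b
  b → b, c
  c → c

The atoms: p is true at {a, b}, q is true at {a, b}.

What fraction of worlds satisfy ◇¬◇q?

a: successors {b}; ¬◇q there: b:F. ✗
b: successors {b, c}; ¬◇q there: b:F, c:T. ✓
c: successors {c}; ¬◇q there: c:T. ✓
That's 2 of 3 worlds, so 2/3.

2/3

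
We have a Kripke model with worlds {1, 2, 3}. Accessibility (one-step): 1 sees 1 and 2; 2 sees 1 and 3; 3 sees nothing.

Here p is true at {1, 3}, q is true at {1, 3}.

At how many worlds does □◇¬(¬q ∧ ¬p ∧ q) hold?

1: successors {1, 2}; ◇¬(¬q ∧ ¬p ∧ q) there: 1:T, 2:T. ✓
2: successors {1, 3}; ◇¬(¬q ∧ ¬p ∧ q) there: 1:T, 3:F. ✗
3: no successors, so □◇¬(¬q ∧ ¬p ∧ q) holds vacuously. ✓
Satisfying worlds: {1, 3}.

2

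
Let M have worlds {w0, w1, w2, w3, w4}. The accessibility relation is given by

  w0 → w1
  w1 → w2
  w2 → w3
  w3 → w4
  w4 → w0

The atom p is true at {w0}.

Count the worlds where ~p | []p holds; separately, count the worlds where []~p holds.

For ~p | []p:
w0: ~p is F, []p is F. ✗
w1: ~p is T, []p is F. ✓
w2: ~p is T, []p is F. ✓
w3: ~p is T, []p is F. ✓
w4: ~p is T, []p is T. ✓
— 4 worlds.
For []~p:
w0: successors {w1}; ~p there: w1:T. ✓
w1: successors {w2}; ~p there: w2:T. ✓
w2: successors {w3}; ~p there: w3:T. ✓
w3: successors {w4}; ~p there: w4:T. ✓
w4: successors {w0}; ~p there: w0:F. ✗
— 4 worlds.

4 and 4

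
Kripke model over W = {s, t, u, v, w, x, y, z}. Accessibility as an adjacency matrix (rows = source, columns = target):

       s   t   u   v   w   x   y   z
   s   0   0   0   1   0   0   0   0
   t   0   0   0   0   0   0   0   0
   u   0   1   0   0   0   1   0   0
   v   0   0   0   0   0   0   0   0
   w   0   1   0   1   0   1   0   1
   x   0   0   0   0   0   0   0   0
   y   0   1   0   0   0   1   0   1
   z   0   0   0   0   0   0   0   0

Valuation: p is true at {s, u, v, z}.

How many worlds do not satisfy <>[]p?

s: successors {v}; []p there: v:T. ✓
t: no successors, so <>[]p fails. ✗
u: successors {t, x}; []p there: t:T, x:T. ✓
v: no successors, so <>[]p fails. ✗
w: successors {t, v, x, z}; []p there: t:T, v:T, x:T, z:T. ✓
x: no successors, so <>[]p fails. ✗
y: successors {t, x, z}; []p there: t:T, x:T, z:T. ✓
z: no successors, so <>[]p fails. ✗
Satisfying worlds: {s, u, w, y}.
So <>[]p fails at the other 4 worlds.

4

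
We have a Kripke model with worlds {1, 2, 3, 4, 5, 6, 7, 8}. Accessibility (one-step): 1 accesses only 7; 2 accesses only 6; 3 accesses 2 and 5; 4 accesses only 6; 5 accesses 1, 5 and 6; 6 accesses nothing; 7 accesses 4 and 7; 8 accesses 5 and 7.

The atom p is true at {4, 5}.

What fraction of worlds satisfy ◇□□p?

5/8

1: successors {7}; □□p there: 7:F. ✗
2: successors {6}; □□p there: 6:T. ✓
3: successors {2, 5}; □□p there: 2:T, 5:F. ✓
4: successors {6}; □□p there: 6:T. ✓
5: successors {1, 5, 6}; □□p there: 1:F, 5:F, 6:T. ✓
6: no successors, so ◇□□p fails. ✗
7: successors {4, 7}; □□p there: 4:T, 7:F. ✓
8: successors {5, 7}; □□p there: 5:F, 7:F. ✗
That's 5 of 8 worlds, so 5/8.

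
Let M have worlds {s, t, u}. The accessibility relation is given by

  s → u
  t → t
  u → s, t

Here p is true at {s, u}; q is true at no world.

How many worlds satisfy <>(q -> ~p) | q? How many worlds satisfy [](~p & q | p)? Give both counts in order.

For <>(q -> ~p) | q:
s: <>(q -> ~p) is T, q is F. ✓
t: <>(q -> ~p) is T, q is F. ✓
u: <>(q -> ~p) is T, q is F. ✓
— 3 worlds.
For [](~p & q | p):
s: successors {u}; ~p & q | p there: u:T. ✓
t: successors {t}; ~p & q | p there: t:F. ✗
u: successors {s, t}; ~p & q | p there: s:T, t:F. ✗
— 1 world.

3 and 1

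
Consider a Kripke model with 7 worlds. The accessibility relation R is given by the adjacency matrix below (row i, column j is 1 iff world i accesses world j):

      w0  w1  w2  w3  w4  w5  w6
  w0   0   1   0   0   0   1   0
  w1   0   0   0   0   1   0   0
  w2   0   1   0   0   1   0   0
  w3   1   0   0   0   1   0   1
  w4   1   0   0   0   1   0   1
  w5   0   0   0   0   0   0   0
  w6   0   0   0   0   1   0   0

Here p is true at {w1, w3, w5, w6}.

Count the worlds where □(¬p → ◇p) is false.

w0: successors {w1, w5}; ¬p → ◇p there: w1:T, w5:T. ✓
w1: successors {w4}; ¬p → ◇p there: w4:T. ✓
w2: successors {w1, w4}; ¬p → ◇p there: w1:T, w4:T. ✓
w3: successors {w0, w4, w6}; ¬p → ◇p there: w0:T, w4:T, w6:T. ✓
w4: successors {w0, w4, w6}; ¬p → ◇p there: w0:T, w4:T, w6:T. ✓
w5: no successors, so □(¬p → ◇p) holds vacuously. ✓
w6: successors {w4}; ¬p → ◇p there: w4:T. ✓
Satisfying worlds: {w0, w1, w2, w3, w4, w5, w6}.
So □(¬p → ◇p) fails at the other 0 worlds.

0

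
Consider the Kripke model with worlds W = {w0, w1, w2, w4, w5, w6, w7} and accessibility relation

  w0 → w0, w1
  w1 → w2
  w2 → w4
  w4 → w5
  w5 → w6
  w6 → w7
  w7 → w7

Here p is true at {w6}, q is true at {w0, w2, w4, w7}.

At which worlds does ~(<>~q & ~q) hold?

w0: <>~q & ~q is F. ✓
w1: <>~q & ~q is F. ✓
w2: <>~q & ~q is F. ✓
w4: <>~q & ~q is F. ✓
w5: <>~q & ~q is T. ✗
w6: <>~q & ~q is F. ✓
w7: <>~q & ~q is F. ✓

{w0, w1, w2, w4, w6, w7}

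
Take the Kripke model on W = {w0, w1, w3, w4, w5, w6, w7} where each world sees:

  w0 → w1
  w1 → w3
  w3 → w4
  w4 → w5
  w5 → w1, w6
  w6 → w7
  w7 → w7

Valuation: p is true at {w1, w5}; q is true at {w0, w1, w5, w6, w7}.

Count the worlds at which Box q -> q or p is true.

w0: Box q is T, q or p is T. ✓
w1: Box q is F, q or p is T. ✓
w3: Box q is F, q or p is F. ✓
w4: Box q is T, q or p is F. ✗
w5: Box q is T, q or p is T. ✓
w6: Box q is T, q or p is T. ✓
w7: Box q is T, q or p is T. ✓
Satisfying worlds: {w0, w1, w3, w5, w6, w7}.

6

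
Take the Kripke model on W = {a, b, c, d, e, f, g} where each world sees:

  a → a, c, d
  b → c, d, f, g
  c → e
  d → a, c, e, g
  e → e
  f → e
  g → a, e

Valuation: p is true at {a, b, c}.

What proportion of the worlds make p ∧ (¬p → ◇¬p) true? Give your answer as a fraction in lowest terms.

3/7

a: p is T, ¬p → ◇¬p is T. ✓
b: p is T, ¬p → ◇¬p is T. ✓
c: p is T, ¬p → ◇¬p is T. ✓
d: p is F, ¬p → ◇¬p is T. ✗
e: p is F, ¬p → ◇¬p is T. ✗
f: p is F, ¬p → ◇¬p is T. ✗
g: p is F, ¬p → ◇¬p is T. ✗
That's 3 of 7 worlds, so 3/7.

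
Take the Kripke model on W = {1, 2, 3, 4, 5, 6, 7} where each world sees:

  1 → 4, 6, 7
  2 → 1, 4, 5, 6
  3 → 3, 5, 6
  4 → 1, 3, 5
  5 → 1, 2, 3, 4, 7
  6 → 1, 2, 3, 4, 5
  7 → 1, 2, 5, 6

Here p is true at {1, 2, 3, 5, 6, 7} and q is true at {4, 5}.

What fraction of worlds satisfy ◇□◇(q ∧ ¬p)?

2/7

1: successors {4, 6, 7}; □◇(q ∧ ¬p) there: 4:F, 6:F, 7:T. ✓
2: successors {1, 4, 5, 6}; □◇(q ∧ ¬p) there: 1:F, 4:F, 5:F, 6:F. ✗
3: successors {3, 5, 6}; □◇(q ∧ ¬p) there: 3:F, 5:F, 6:F. ✗
4: successors {1, 3, 5}; □◇(q ∧ ¬p) there: 1:F, 3:F, 5:F. ✗
5: successors {1, 2, 3, 4, 7}; □◇(q ∧ ¬p) there: 1:F, 2:F, 3:F, 4:F, 7:T. ✓
6: successors {1, 2, 3, 4, 5}; □◇(q ∧ ¬p) there: 1:F, 2:F, 3:F, 4:F, 5:F. ✗
7: successors {1, 2, 5, 6}; □◇(q ∧ ¬p) there: 1:F, 2:F, 5:F, 6:F. ✗
That's 2 of 7 worlds, so 2/7.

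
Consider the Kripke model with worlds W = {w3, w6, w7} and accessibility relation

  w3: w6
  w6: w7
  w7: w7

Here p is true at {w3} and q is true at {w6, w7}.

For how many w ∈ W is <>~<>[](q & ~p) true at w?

w3: successors {w6}; ~<>[](q & ~p) there: w6:F. ✗
w6: successors {w7}; ~<>[](q & ~p) there: w7:F. ✗
w7: successors {w7}; ~<>[](q & ~p) there: w7:F. ✗
Satisfying worlds: ∅.

0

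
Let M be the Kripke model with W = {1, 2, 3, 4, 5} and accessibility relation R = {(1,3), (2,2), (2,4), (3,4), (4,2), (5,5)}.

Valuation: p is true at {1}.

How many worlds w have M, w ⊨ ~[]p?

5

1: []p is F. ✓
2: []p is F. ✓
3: []p is F. ✓
4: []p is F. ✓
5: []p is F. ✓
Satisfying worlds: {1, 2, 3, 4, 5}.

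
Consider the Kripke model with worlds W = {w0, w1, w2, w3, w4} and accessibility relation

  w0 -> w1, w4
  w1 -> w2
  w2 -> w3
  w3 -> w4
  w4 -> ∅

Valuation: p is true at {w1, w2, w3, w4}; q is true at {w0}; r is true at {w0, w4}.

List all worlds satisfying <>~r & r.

w0: <>~r is T, r is T. ✓
w1: <>~r is T, r is F. ✗
w2: <>~r is T, r is F. ✗
w3: <>~r is F, r is F. ✗
w4: <>~r is F, r is T. ✗

{w0}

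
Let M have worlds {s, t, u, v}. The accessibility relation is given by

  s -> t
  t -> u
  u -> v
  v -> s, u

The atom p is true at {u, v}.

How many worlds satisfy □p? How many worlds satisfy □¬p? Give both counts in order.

2 and 1

For □p:
s: successors {t}; p there: t:F. ✗
t: successors {u}; p there: u:T. ✓
u: successors {v}; p there: v:T. ✓
v: successors {s, u}; p there: s:F, u:T. ✗
— 2 worlds.
For □¬p:
s: successors {t}; ¬p there: t:T. ✓
t: successors {u}; ¬p there: u:F. ✗
u: successors {v}; ¬p there: v:F. ✗
v: successors {s, u}; ¬p there: s:T, u:F. ✗
— 1 world.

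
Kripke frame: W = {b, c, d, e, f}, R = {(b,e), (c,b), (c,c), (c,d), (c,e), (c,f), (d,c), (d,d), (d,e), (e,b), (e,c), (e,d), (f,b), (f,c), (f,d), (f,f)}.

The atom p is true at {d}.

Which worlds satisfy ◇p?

{c, d, e, f}

b: successors {e}; p there: e:F. ✗
c: successors {b, c, d, e, f}; p there: b:F, c:F, d:T, e:F, f:F. ✓
d: successors {c, d, e}; p there: c:F, d:T, e:F. ✓
e: successors {b, c, d}; p there: b:F, c:F, d:T. ✓
f: successors {b, c, d, f}; p there: b:F, c:F, d:T, f:F. ✓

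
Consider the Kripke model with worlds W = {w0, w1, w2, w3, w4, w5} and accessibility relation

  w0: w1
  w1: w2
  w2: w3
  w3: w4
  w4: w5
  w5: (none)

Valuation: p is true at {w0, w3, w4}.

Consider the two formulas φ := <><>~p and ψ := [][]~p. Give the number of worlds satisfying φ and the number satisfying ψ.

For <><>~p:
w0: successors {w1}; <>~p there: w1:T. ✓
w1: successors {w2}; <>~p there: w2:F. ✗
w2: successors {w3}; <>~p there: w3:F. ✗
w3: successors {w4}; <>~p there: w4:T. ✓
w4: successors {w5}; <>~p there: w5:F. ✗
w5: no successors, so <><>~p fails. ✗
— 2 worlds.
For [][]~p:
w0: successors {w1}; []~p there: w1:T. ✓
w1: successors {w2}; []~p there: w2:F. ✗
w2: successors {w3}; []~p there: w3:F. ✗
w3: successors {w4}; []~p there: w4:T. ✓
w4: successors {w5}; []~p there: w5:T. ✓
w5: no successors, so [][]~p holds vacuously. ✓
— 4 worlds.

2 and 4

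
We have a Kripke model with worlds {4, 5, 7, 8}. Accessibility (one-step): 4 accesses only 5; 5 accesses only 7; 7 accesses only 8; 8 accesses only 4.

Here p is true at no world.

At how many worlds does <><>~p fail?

4: successors {5}; <>~p there: 5:T. ✓
5: successors {7}; <>~p there: 7:T. ✓
7: successors {8}; <>~p there: 8:T. ✓
8: successors {4}; <>~p there: 4:T. ✓
Satisfying worlds: {4, 5, 7, 8}.
So <><>~p fails at the other 0 worlds.

0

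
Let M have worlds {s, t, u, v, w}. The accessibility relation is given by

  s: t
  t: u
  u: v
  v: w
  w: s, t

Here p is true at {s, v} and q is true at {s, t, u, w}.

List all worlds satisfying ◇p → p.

{s, t, v}

s: ◇p is F, p is T. ✓
t: ◇p is F, p is F. ✓
u: ◇p is T, p is F. ✗
v: ◇p is F, p is T. ✓
w: ◇p is T, p is F. ✗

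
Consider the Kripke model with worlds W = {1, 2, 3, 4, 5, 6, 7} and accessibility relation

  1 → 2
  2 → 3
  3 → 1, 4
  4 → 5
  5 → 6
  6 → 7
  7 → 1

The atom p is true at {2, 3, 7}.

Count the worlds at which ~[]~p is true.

1: []~p is F. ✓
2: []~p is F. ✓
3: []~p is T. ✗
4: []~p is T. ✗
5: []~p is T. ✗
6: []~p is F. ✓
7: []~p is T. ✗
Satisfying worlds: {1, 2, 6}.

3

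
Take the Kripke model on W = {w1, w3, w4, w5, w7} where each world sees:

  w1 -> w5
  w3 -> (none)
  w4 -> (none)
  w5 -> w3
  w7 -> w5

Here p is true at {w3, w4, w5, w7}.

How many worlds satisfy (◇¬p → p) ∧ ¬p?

1

w1: ◇¬p → p is T, ¬p is T. ✓
w3: ◇¬p → p is T, ¬p is F. ✗
w4: ◇¬p → p is T, ¬p is F. ✗
w5: ◇¬p → p is T, ¬p is F. ✗
w7: ◇¬p → p is T, ¬p is F. ✗
Satisfying worlds: {w1}.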